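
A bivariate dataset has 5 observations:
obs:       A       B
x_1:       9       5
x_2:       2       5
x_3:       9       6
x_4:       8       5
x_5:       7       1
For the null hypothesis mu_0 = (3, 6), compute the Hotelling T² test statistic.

Step 1 — sample mean vector:
  mean(A) = (9 + 2 + 9 + 8 + 7) / 5 = 35/5 = 7
  mean(B) = (5 + 5 + 6 + 5 + 1) / 5 = 22/5 = 4.4
  x̄ = (7, 4.4),  deviation x̄ - mu_0 = (7, 4.4) - (3, 6) = (4, -1.6).

Step 2 — sample covariance matrix, S[i,j] = (1/(n-1)) · Σ_k (x_{k,i} - mean_i) · (x_{k,j} - mean_j), divisor n-1 = 4:
  S[A,A] = ((2)·(2) + (-5)·(-5) + (2)·(2) + (1)·(1) + (0)·(0)) / 4 = 34/4 = 8.5
  S[A,B] = ((2)·(0.6) + (-5)·(0.6) + (2)·(1.6) + (1)·(0.6) + (0)·(-3.4)) / 4 = 2/4 = 0.5
  S[B,B] = ((0.6)·(0.6) + (0.6)·(0.6) + (1.6)·(1.6) + (0.6)·(0.6) + (-3.4)·(-3.4)) / 4 = 15.2/4 = 3.8
  S = [[8.5, 0.5],
 [0.5, 3.8]].

Step 3 — invert S. det(S) = 8.5·3.8 - (0.5)² = 32.05.
  S^{-1} = (1/det) · [[d, -b], [-b, a]] = [[0.1186, -0.0156],
 [-0.0156, 0.2652]].

Step 4 — quadratic form (x̄ - mu_0)^T · S^{-1} · (x̄ - mu_0):
  S^{-1} · (x̄ - mu_0) = (0.4992, -0.4867),
  (x̄ - mu_0)^T · [...] = (4)·(0.4992) + (-1.6)·(-0.4867) = 2.7757.

Step 5 — scale by n: T² = 5 · 2.7757 = 13.8783.

T² ≈ 13.8783


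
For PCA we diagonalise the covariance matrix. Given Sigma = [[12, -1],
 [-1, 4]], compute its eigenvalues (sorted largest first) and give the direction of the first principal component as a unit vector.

Step 1 — characteristic polynomial of 2×2 Sigma:
  det(Sigma - λI) = λ² - trace · λ + det = 0.
  trace = 12 + 4 = 16, det = 12·4 - (-1)² = 47.
Step 2 — discriminant:
  Δ = trace² - 4·det = 256 - 188 = 68.
Step 3 — eigenvalues:
  λ = (trace ± √Δ)/2 = (16 ± 8.2462)/2,
  λ_1 = 12.1231,  λ_2 = 3.8769.

Step 4 — unit eigenvector for λ_1: solve (Sigma - λ_1 I)v = 0. First row:
  (12 - 12.1231)·v_x + (-1)·v_y = 0, i.e. (-0.1231)·v_x + (-1)·v_y = 0,
  so v ∝ (b, λ_1 - a) = (-1, 0.1231); multiply by -1 so the first entry is positive: u = (1, -0.1231).
  ||u|| = √((1)² + (-0.1231)²) = √(1.0152) ≈ 1.0075,
  v_1 = u/||u|| ≈ (0.9925, -0.1222) (||v_1|| = 1).

λ_1 = 12.1231,  λ_2 = 3.8769;  v_1 ≈ (0.9925, -0.1222)


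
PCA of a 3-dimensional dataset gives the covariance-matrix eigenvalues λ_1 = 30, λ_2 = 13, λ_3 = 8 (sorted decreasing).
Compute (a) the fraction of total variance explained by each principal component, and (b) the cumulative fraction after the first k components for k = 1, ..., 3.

Step 1 — total variance = trace(Sigma) = Σ λ_i = 30 + 13 + 8 = 51.

Step 2 — fraction explained by component i = λ_i / Σ λ:
  PC1: 30/51 = 0.5882
  PC2: 13/51 = 0.2549
  PC3: 8/51 = 0.1569

Step 3 — cumulative fraction after k components = (λ_1 + ... + λ_k) / Σ λ:
  k = 1: 30/51 = 0.5882
  k = 2: (30 + 13)/51 = 43/51 = 0.8431
  k = 3: (30 + 13 + 8)/51 = 51/51 = 1

Summary (fraction, with percent):

explained: PC1 0.5882 (58.82%), PC2 0.2549 (25.49%), PC3 0.1569 (15.69%);  cumulative: 0.5882, 0.8431, 1


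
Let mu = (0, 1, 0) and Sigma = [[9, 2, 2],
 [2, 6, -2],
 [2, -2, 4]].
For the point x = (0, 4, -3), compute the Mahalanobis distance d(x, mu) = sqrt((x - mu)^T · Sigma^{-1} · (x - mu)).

Step 1 — centre the observation: (x - mu) = (0, 3, -3).

Step 2 — invert Sigma (cofactor / det for 3×3, or solve directly):
  Sigma^{-1} = [[0.1613, -0.0968, -0.129],
 [-0.0968, 0.2581, 0.1774],
 [-0.129, 0.1774, 0.4032]].

Step 3 — form the quadratic (x - mu)^T · Sigma^{-1} · (x - mu):
  Sigma^{-1} · (x - mu) = (0.0968, 0.2419, -0.6774).
  (x - mu)^T · [Sigma^{-1} · (x - mu)] = (0)·(0.0968) + (3)·(0.2419) + (-3)·(-0.6774) = 2.7581.

Step 4 — take square root: d = √(2.7581) ≈ 1.6607.

d(x, mu) = √(2.7581) ≈ 1.6607


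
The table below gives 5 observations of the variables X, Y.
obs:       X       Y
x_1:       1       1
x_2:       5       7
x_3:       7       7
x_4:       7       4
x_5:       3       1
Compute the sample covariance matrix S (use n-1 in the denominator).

Step 1 — column means:
  mean(X) = (1 + 5 + 7 + 7 + 3) / 5 = 23/5 = 4.6
  mean(Y) = (1 + 7 + 7 + 4 + 1) / 5 = 20/5 = 4

Step 2 — sample covariance S[i,j] = (1/(n-1)) · Σ_k (x_{k,i} - mean_i) · (x_{k,j} - mean_j), with n-1 = 4.
  S[X,X] = ((-3.6)·(-3.6) + (0.4)·(0.4) + (2.4)·(2.4) + (2.4)·(2.4) + (-1.6)·(-1.6)) / 4 = 27.2/4 = 6.8
  S[X,Y] = ((-3.6)·(-3) + (0.4)·(3) + (2.4)·(3) + (2.4)·(0) + (-1.6)·(-3)) / 4 = 24/4 = 6
  S[Y,Y] = ((-3)·(-3) + (3)·(3) + (3)·(3) + (0)·(0) + (-3)·(-3)) / 4 = 36/4 = 9

S is symmetric (S[j,i] = S[i,j]). Assembling:

S = [[6.8, 6],
 [6, 9]]


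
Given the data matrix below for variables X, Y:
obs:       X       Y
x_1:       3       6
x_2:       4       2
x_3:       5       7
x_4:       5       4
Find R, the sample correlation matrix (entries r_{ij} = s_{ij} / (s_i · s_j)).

Step 1 — column means:
  mean(X) = (3 + 4 + 5 + 5) / 4 = 17/4 = 4.25
  mean(Y) = (6 + 2 + 7 + 4) / 4 = 19/4 = 4.75

Step 2 — sample variances and covariances s[i,j] = (1/(n-1)) · Σ_k (x_{k,i} - mean_i) · (x_{k,j} - mean_j), with n-1 = 3:
  s[X,X] = ((-1.25)·(-1.25) + (-0.25)·(-0.25) + (0.75)·(0.75) + (0.75)·(0.75)) / 3 = 2.75/3 = 0.9167
  s[X,Y] = ((-1.25)·(1.25) + (-0.25)·(-2.75) + (0.75)·(2.25) + (0.75)·(-0.75)) / 3 = 0.25/3 = 0.0833
  s[Y,Y] = ((1.25)·(1.25) + (-2.75)·(-2.75) + (2.25)·(2.25) + (-0.75)·(-0.75)) / 3 = 14.75/3 = 4.9167
  Sample standard deviations s_i = √(s[i,i]):
  s(X) = √(0.9167) = 0.9574
  s(Y) = √(4.9167) = 2.2174

Step 3 — r_{ij} = s_{ij} / (s_i · s_j):
  r[X,X] = 1 (diagonal).
  r[X,Y] = 0.0833 / (0.9574 · 2.2174) = 0.0833 / 2.123 = 0.0393
  r[Y,Y] = 1 (diagonal).

R is symmetric with unit diagonal. Assembling:

R = [[1, 0.0393],
 [0.0393, 1]]


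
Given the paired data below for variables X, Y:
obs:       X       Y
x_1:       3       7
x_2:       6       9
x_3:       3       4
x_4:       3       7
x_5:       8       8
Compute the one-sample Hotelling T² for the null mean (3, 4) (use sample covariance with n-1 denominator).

Step 1 — sample mean vector:
  mean(X) = (3 + 6 + 3 + 3 + 8) / 5 = 23/5 = 4.6
  mean(Y) = (7 + 9 + 4 + 7 + 8) / 5 = 35/5 = 7
  x̄ = (4.6, 7),  deviation x̄ - mu_0 = (4.6, 7) - (3, 4) = (1.6, 3).

Step 2 — sample covariance matrix, S[i,j] = (1/(n-1)) · Σ_k (x_{k,i} - mean_i) · (x_{k,j} - mean_j), divisor n-1 = 4:
  S[X,X] = ((-1.6)·(-1.6) + (1.4)·(1.4) + (-1.6)·(-1.6) + (-1.6)·(-1.6) + (3.4)·(3.4)) / 4 = 21.2/4 = 5.3
  S[X,Y] = ((-1.6)·(0) + (1.4)·(2) + (-1.6)·(-3) + (-1.6)·(0) + (3.4)·(1)) / 4 = 11/4 = 2.75
  S[Y,Y] = ((0)·(0) + (2)·(2) + (-3)·(-3) + (0)·(0) + (1)·(1)) / 4 = 14/4 = 3.5
  S = [[5.3, 2.75],
 [2.75, 3.5]].

Step 3 — invert S. det(S) = 5.3·3.5 - (2.75)² = 10.9875.
  S^{-1} = (1/det) · [[d, -b], [-b, a]] = [[0.3185, -0.2503],
 [-0.2503, 0.4824]].

Step 4 — quadratic form (x̄ - mu_0)^T · S^{-1} · (x̄ - mu_0):
  S^{-1} · (x̄ - mu_0) = (-0.2412, 1.0466),
  (x̄ - mu_0)^T · [...] = (1.6)·(-0.2412) + (3)·(1.0466) = 2.754.

Step 5 — scale by n: T² = 5 · 2.754 = 13.7702.

T² ≈ 13.7702


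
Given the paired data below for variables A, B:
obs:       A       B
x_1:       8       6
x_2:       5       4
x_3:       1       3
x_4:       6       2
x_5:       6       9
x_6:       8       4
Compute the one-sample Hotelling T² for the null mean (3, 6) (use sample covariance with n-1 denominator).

Step 1 — sample mean vector:
  mean(A) = (8 + 5 + 1 + 6 + 6 + 8) / 6 = 34/6 = 5.6667
  mean(B) = (6 + 4 + 3 + 2 + 9 + 4) / 6 = 28/6 = 4.6667
  x̄ = (5.6667, 4.6667),  deviation x̄ - mu_0 = (5.6667, 4.6667) - (3, 6) = (2.6667, -1.3333).

Step 2 — sample covariance matrix, S[i,j] = (1/(n-1)) · Σ_k (x_{k,i} - mean_i) · (x_{k,j} - mean_j), divisor n-1 = 5:
  S[A,A] = ((2.3333)·(2.3333) + (-0.6667)·(-0.6667) + (-4.6667)·(-4.6667) + (0.3333)·(0.3333) + (0.3333)·(0.3333) + (2.3333)·(2.3333)) / 5 = 33.3333/5 = 6.6667
  S[A,B] = ((2.3333)·(1.3333) + (-0.6667)·(-0.6667) + (-4.6667)·(-1.6667) + (0.3333)·(-2.6667) + (0.3333)·(4.3333) + (2.3333)·(-0.6667)) / 5 = 10.3333/5 = 2.0667
  S[B,B] = ((1.3333)·(1.3333) + (-0.6667)·(-0.6667) + (-1.6667)·(-1.6667) + (-2.6667)·(-2.6667) + (4.3333)·(4.3333) + (-0.6667)·(-0.6667)) / 5 = 31.3333/5 = 6.2667
  S = [[6.6667, 2.0667],
 [2.0667, 6.2667]].

Step 3 — invert S. det(S) = 6.6667·6.2667 - (2.0667)² = 37.5067.
  S^{-1} = (1/det) · [[d, -b], [-b, a]] = [[0.1671, -0.0551],
 [-0.0551, 0.1777]].

Step 4 — quadratic form (x̄ - mu_0)^T · S^{-1} · (x̄ - mu_0):
  S^{-1} · (x̄ - mu_0) = (0.519, -0.3839),
  (x̄ - mu_0)^T · [...] = (2.6667)·(0.519) + (-1.3333)·(-0.3839) = 1.896.

Step 5 — scale by n: T² = 6 · 1.896 = 11.3758.

T² ≈ 11.3758


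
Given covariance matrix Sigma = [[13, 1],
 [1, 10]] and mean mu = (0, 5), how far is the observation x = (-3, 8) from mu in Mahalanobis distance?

Step 1 — centre the observation: (x - mu) = (-3, 3).

Step 2 — invert Sigma. det(Sigma) = 13·10 - (1)² = 129.
  Sigma^{-1} = (1/det) · [[d, -b], [-b, a]] = [[0.0775, -0.0078],
 [-0.0078, 0.1008]].

Step 3 — form the quadratic (x - mu)^T · Sigma^{-1} · (x - mu):
  Sigma^{-1} · (x - mu) = (-0.2558, 0.3256).
  (x - mu)^T · [Sigma^{-1} · (x - mu)] = (-3)·(-0.2558) + (3)·(0.3256) = 1.7442.

Step 4 — take square root: d = √(1.7442) ≈ 1.3207.

d(x, mu) = √(1.7442) ≈ 1.3207


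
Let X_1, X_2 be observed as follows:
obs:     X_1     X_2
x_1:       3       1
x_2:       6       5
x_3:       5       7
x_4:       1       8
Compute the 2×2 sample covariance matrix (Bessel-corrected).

Step 1 — column means:
  mean(X_1) = (3 + 6 + 5 + 1) / 4 = 15/4 = 3.75
  mean(X_2) = (1 + 5 + 7 + 8) / 4 = 21/4 = 5.25

Step 2 — sample covariance S[i,j] = (1/(n-1)) · Σ_k (x_{k,i} - mean_i) · (x_{k,j} - mean_j), with n-1 = 3.
  S[X_1,X_1] = ((-0.75)·(-0.75) + (2.25)·(2.25) + (1.25)·(1.25) + (-2.75)·(-2.75)) / 3 = 14.75/3 = 4.9167
  S[X_1,X_2] = ((-0.75)·(-4.25) + (2.25)·(-0.25) + (1.25)·(1.75) + (-2.75)·(2.75)) / 3 = -2.75/3 = -0.9167
  S[X_2,X_2] = ((-4.25)·(-4.25) + (-0.25)·(-0.25) + (1.75)·(1.75) + (2.75)·(2.75)) / 3 = 28.75/3 = 9.5833

S is symmetric (S[j,i] = S[i,j]). Assembling:

S = [[4.9167, -0.9167],
 [-0.9167, 9.5833]]


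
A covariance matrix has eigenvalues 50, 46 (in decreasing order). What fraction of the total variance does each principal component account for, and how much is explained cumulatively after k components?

Step 1 — total variance = trace(Sigma) = Σ λ_i = 50 + 46 = 96.

Step 2 — fraction explained by component i = λ_i / Σ λ:
  PC1: 50/96 = 0.5208
  PC2: 46/96 = 0.4792

Step 3 — cumulative fraction after k components = (λ_1 + ... + λ_k) / Σ λ:
  k = 1: 50/96 = 0.5208
  k = 2: (50 + 46)/96 = 96/96 = 1

Summary (fraction, with percent):

explained: PC1 0.5208 (52.08%), PC2 0.4792 (47.92%);  cumulative: 0.5208, 1


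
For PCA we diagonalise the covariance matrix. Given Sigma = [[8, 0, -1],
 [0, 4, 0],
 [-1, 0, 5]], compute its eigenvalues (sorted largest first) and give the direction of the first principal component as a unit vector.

Step 1 — characteristic polynomial p(λ) = det(λI - Sigma) = λ³ - tr·λ² + c_1·λ - det, where tr = trace, c_1 = sum of the principal 2×2 minors, det = det(Sigma):
  tr = 8 + 4 + 5 = 17,
  c_1 = (8·4 - (0)²) + (8·5 - (-1)²) + (4·5 - (0)²) = 32 + 39 + 20 = 91,
  det = 8·(4·5 - (0)²) - (0)·((0)·5 - (0)·(-1)) + (-1)·((0)·(0) - 4·(-1)) = 8·(20) - (0)·(0) + (-1)·(4) = 156.
  So p(λ) = λ³ - 17λ² + 91λ - 156.
Step 2 — look for an integer root (rational root theorem: any rational root is an integer divisor of 156). Testing λ = 4:
  p(4) = 64 - 272 + 364 - 156 = 0  ✓
  Dividing out (λ - 4): p(λ) = (λ - 4)(λ² - 13λ + 39).
Step 3 — remaining eigenvalues from the quadratic λ² - 13λ + 39 = 0:
  Δ = 13² - 4·39 = 169 - 156 = 13,  λ = (13 ± √13)/2 = (13 ± 3.6056)/2 ≈ 8.3028 or 4.6972.
  Sorted: λ_1 = 8.3028,  λ_2 = 4.6972,  λ_3 = 4  (check: sum = 17 = tr ✓).

Step 4 — unit eigenvector for λ_1 ≈ 8.3028: v spans the null space of (Sigma - λ_1 I), whose rows are
  r_1 = (-0.3028, 0, -1),  r_2 = (0, -4.3028, 0),  r_3 = (-1, 0, -3.3028).
  v is orthogonal to every row, so take v ∝ r_1 × r_2 = ((0)·(0) - (-1)·(-4.3028), (-1)·(0) - (-0.3028)·(0), (-0.3028)·(-4.3028) - (0)·(0)) ≈ (-4.3028, 0, 1.3028).
  Rescale (multiply by -1 so the first nonzero entry is positive): u = (4.3028, 0, -1.3028).
  ||u|| = √((4.3028)² + (0)² + (-1.3028)²) = √(20.2111) ≈ 4.4957,  v_1 = u/||u|| ≈ (0.9571, 0, -0.2898) (||v_1|| = 1).

λ_1 = 8.3028,  λ_2 = 4.6972,  λ_3 = 4;  v_1 ≈ (0.9571, 0, -0.2898)


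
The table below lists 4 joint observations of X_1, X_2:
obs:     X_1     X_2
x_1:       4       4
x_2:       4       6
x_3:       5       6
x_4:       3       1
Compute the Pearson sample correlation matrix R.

Step 1 — column means:
  mean(X_1) = (4 + 4 + 5 + 3) / 4 = 16/4 = 4
  mean(X_2) = (4 + 6 + 6 + 1) / 4 = 17/4 = 4.25

Step 2 — sample variances and covariances s[i,j] = (1/(n-1)) · Σ_k (x_{k,i} - mean_i) · (x_{k,j} - mean_j), with n-1 = 3:
  s[X_1,X_1] = ((0)·(0) + (0)·(0) + (1)·(1) + (-1)·(-1)) / 3 = 2/3 = 0.6667
  s[X_1,X_2] = ((0)·(-0.25) + (0)·(1.75) + (1)·(1.75) + (-1)·(-3.25)) / 3 = 5/3 = 1.6667
  s[X_2,X_2] = ((-0.25)·(-0.25) + (1.75)·(1.75) + (1.75)·(1.75) + (-3.25)·(-3.25)) / 3 = 16.75/3 = 5.5833
  Sample standard deviations s_i = √(s[i,i]):
  s(X_1) = √(0.6667) = 0.8165
  s(X_2) = √(5.5833) = 2.3629

Step 3 — r_{ij} = s_{ij} / (s_i · s_j):
  r[X_1,X_1] = 1 (diagonal).
  r[X_1,X_2] = 1.6667 / (0.8165 · 2.3629) = 1.6667 / 1.9293 = 0.8639
  r[X_2,X_2] = 1 (diagonal).

R is symmetric with unit diagonal. Assembling:

R = [[1, 0.8639],
 [0.8639, 1]]


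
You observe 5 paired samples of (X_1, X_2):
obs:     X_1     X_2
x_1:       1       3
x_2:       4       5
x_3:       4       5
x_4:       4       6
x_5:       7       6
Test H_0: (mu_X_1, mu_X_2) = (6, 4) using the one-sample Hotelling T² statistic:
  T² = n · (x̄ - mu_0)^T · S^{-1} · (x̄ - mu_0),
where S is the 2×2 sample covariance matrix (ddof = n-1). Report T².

Step 1 — sample mean vector:
  mean(X_1) = (1 + 4 + 4 + 4 + 7) / 5 = 20/5 = 4
  mean(X_2) = (3 + 5 + 5 + 6 + 6) / 5 = 25/5 = 5
  x̄ = (4, 5),  deviation x̄ - mu_0 = (4, 5) - (6, 4) = (-2, 1).

Step 2 — sample covariance matrix, S[i,j] = (1/(n-1)) · Σ_k (x_{k,i} - mean_i) · (x_{k,j} - mean_j), divisor n-1 = 4:
  S[X_1,X_1] = ((-3)·(-3) + (0)·(0) + (0)·(0) + (0)·(0) + (3)·(3)) / 4 = 18/4 = 4.5
  S[X_1,X_2] = ((-3)·(-2) + (0)·(0) + (0)·(0) + (0)·(1) + (3)·(1)) / 4 = 9/4 = 2.25
  S[X_2,X_2] = ((-2)·(-2) + (0)·(0) + (0)·(0) + (1)·(1) + (1)·(1)) / 4 = 6/4 = 1.5
  S = [[4.5, 2.25],
 [2.25, 1.5]].

Step 3 — invert S. det(S) = 4.5·1.5 - (2.25)² = 1.6875.
  S^{-1} = (1/det) · [[d, -b], [-b, a]] = [[0.8889, -1.3333],
 [-1.3333, 2.6667]].

Step 4 — quadratic form (x̄ - mu_0)^T · S^{-1} · (x̄ - mu_0):
  S^{-1} · (x̄ - mu_0) = (-3.1111, 5.3333),
  (x̄ - mu_0)^T · [...] = (-2)·(-3.1111) + (1)·(5.3333) = 11.5556.

Step 5 — scale by n: T² = 5 · 11.5556 = 57.7778.

T² ≈ 57.7778


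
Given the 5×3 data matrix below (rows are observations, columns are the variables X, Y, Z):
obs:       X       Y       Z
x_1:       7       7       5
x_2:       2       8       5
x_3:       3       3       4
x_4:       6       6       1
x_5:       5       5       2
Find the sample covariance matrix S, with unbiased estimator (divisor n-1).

Step 1 — column means:
  mean(X) = (7 + 2 + 3 + 6 + 5) / 5 = 23/5 = 4.6
  mean(Y) = (7 + 8 + 3 + 6 + 5) / 5 = 29/5 = 5.8
  mean(Z) = (5 + 5 + 4 + 1 + 2) / 5 = 17/5 = 3.4

Step 2 — sample covariance S[i,j] = (1/(n-1)) · Σ_k (x_{k,i} - mean_i) · (x_{k,j} - mean_j), with n-1 = 4.
  S[X,X] = ((2.4)·(2.4) + (-2.6)·(-2.6) + (-1.6)·(-1.6) + (1.4)·(1.4) + (0.4)·(0.4)) / 4 = 17.2/4 = 4.3
  S[X,Y] = ((2.4)·(1.2) + (-2.6)·(2.2) + (-1.6)·(-2.8) + (1.4)·(0.2) + (0.4)·(-0.8)) / 4 = 1.6/4 = 0.4
  S[X,Z] = ((2.4)·(1.6) + (-2.6)·(1.6) + (-1.6)·(0.6) + (1.4)·(-2.4) + (0.4)·(-1.4)) / 4 = -5.2/4 = -1.3
  S[Y,Y] = ((1.2)·(1.2) + (2.2)·(2.2) + (-2.8)·(-2.8) + (0.2)·(0.2) + (-0.8)·(-0.8)) / 4 = 14.8/4 = 3.7
  S[Y,Z] = ((1.2)·(1.6) + (2.2)·(1.6) + (-2.8)·(0.6) + (0.2)·(-2.4) + (-0.8)·(-1.4)) / 4 = 4.4/4 = 1.1
  S[Z,Z] = ((1.6)·(1.6) + (1.6)·(1.6) + (0.6)·(0.6) + (-2.4)·(-2.4) + (-1.4)·(-1.4)) / 4 = 13.2/4 = 3.3

S is symmetric (S[j,i] = S[i,j]). Assembling:

S = [[4.3, 0.4, -1.3],
 [0.4, 3.7, 1.1],
 [-1.3, 1.1, 3.3]]


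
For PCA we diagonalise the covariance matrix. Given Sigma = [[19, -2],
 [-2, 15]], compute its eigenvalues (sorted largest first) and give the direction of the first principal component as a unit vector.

Step 1 — characteristic polynomial of 2×2 Sigma:
  det(Sigma - λI) = λ² - trace · λ + det = 0.
  trace = 19 + 15 = 34, det = 19·15 - (-2)² = 281.
Step 2 — discriminant:
  Δ = trace² - 4·det = 1156 - 1124 = 32.
Step 3 — eigenvalues:
  λ = (trace ± √Δ)/2 = (34 ± 5.6569)/2,
  λ_1 = 19.8284,  λ_2 = 14.1716.

Step 4 — unit eigenvector for λ_1: solve (Sigma - λ_1 I)v = 0. First row:
  (19 - 19.8284)·v_x + (-2)·v_y = 0, i.e. (-0.8284)·v_x + (-2)·v_y = 0,
  so v ∝ (b, λ_1 - a) = (-2, 0.8284); multiply by -1 so the first entry is positive: u = (2, -0.8284).
  ||u|| = √((2)² + (-0.8284)²) = √(4.6863) ≈ 2.1648,
  v_1 = u/||u|| ≈ (0.9239, -0.3827) (||v_1|| = 1).

λ_1 = 19.8284,  λ_2 = 14.1716;  v_1 ≈ (0.9239, -0.3827)


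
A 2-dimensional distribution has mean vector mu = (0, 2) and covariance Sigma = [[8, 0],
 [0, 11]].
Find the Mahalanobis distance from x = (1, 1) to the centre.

Step 1 — centre the observation: (x - mu) = (1, -1).

Step 2 — invert Sigma. det(Sigma) = 8·11 - (0)² = 88.
  Sigma^{-1} = (1/det) · [[d, -b], [-b, a]] = [[0.125, 0],
 [0, 0.0909]].

Step 3 — form the quadratic (x - mu)^T · Sigma^{-1} · (x - mu):
  Sigma^{-1} · (x - mu) = (0.125, -0.0909).
  (x - mu)^T · [Sigma^{-1} · (x - mu)] = (1)·(0.125) + (-1)·(-0.0909) = 0.2159.

Step 4 — take square root: d = √(0.2159) ≈ 0.4647.

d(x, mu) = √(0.2159) ≈ 0.4647


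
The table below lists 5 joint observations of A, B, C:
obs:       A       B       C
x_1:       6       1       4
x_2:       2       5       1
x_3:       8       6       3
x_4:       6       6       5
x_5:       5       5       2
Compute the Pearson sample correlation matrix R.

Step 1 — column means:
  mean(A) = (6 + 2 + 8 + 6 + 5) / 5 = 27/5 = 5.4
  mean(B) = (1 + 5 + 6 + 6 + 5) / 5 = 23/5 = 4.6
  mean(C) = (4 + 1 + 3 + 5 + 2) / 5 = 15/5 = 3

Step 2 — sample variances and covariances s[i,j] = (1/(n-1)) · Σ_k (x_{k,i} - mean_i) · (x_{k,j} - mean_j), with n-1 = 4:
  s[A,A] = ((0.6)·(0.6) + (-3.4)·(-3.4) + (2.6)·(2.6) + (0.6)·(0.6) + (-0.4)·(-0.4)) / 4 = 19.2/4 = 4.8
  s[A,B] = ((0.6)·(-3.6) + (-3.4)·(0.4) + (2.6)·(1.4) + (0.6)·(1.4) + (-0.4)·(0.4)) / 4 = 0.8/4 = 0.2
  s[A,C] = ((0.6)·(1) + (-3.4)·(-2) + (2.6)·(0) + (0.6)·(2) + (-0.4)·(-1)) / 4 = 9/4 = 2.25
  s[B,B] = ((-3.6)·(-3.6) + (0.4)·(0.4) + (1.4)·(1.4) + (1.4)·(1.4) + (0.4)·(0.4)) / 4 = 17.2/4 = 4.3
  s[B,C] = ((-3.6)·(1) + (0.4)·(-2) + (1.4)·(0) + (1.4)·(2) + (0.4)·(-1)) / 4 = -2/4 = -0.5
  s[C,C] = ((1)·(1) + (-2)·(-2) + (0)·(0) + (2)·(2) + (-1)·(-1)) / 4 = 10/4 = 2.5
  Sample standard deviations s_i = √(s[i,i]):
  s(A) = √(4.8) = 2.1909
  s(B) = √(4.3) = 2.0736
  s(C) = √(2.5) = 1.5811

Step 3 — r_{ij} = s_{ij} / (s_i · s_j):
  r[A,A] = 1 (diagonal).
  r[A,B] = 0.2 / (2.1909 · 2.0736) = 0.2 / 4.5431 = 0.044
  r[A,C] = 2.25 / (2.1909 · 1.5811) = 2.25 / 3.4641 = 0.6495
  r[B,B] = 1 (diagonal).
  r[B,C] = -0.5 / (2.0736 · 1.5811) = -0.5 / 3.2787 = -0.1525
  r[C,C] = 1 (diagonal).

R is symmetric with unit diagonal. Assembling:

R = [[1, 0.044, 0.6495],
 [0.044, 1, -0.1525],
 [0.6495, -0.1525, 1]]


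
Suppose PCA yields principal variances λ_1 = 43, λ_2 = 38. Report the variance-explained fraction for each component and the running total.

Step 1 — total variance = trace(Sigma) = Σ λ_i = 43 + 38 = 81.

Step 2 — fraction explained by component i = λ_i / Σ λ:
  PC1: 43/81 = 0.5309
  PC2: 38/81 = 0.4691

Step 3 — cumulative fraction after k components = (λ_1 + ... + λ_k) / Σ λ:
  k = 1: 43/81 = 0.5309
  k = 2: (43 + 38)/81 = 81/81 = 1

Summary (fraction, with percent):

explained: PC1 0.5309 (53.09%), PC2 0.4691 (46.91%);  cumulative: 0.5309, 1


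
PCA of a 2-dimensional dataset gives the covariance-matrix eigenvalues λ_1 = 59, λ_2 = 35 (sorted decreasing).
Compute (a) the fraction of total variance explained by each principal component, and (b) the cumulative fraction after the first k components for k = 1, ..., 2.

Step 1 — total variance = trace(Sigma) = Σ λ_i = 59 + 35 = 94.

Step 2 — fraction explained by component i = λ_i / Σ λ:
  PC1: 59/94 = 0.6277
  PC2: 35/94 = 0.3723

Step 3 — cumulative fraction after k components = (λ_1 + ... + λ_k) / Σ λ:
  k = 1: 59/94 = 0.6277
  k = 2: (59 + 35)/94 = 94/94 = 1

Summary (fraction, with percent):

explained: PC1 0.6277 (62.77%), PC2 0.3723 (37.23%);  cumulative: 0.6277, 1


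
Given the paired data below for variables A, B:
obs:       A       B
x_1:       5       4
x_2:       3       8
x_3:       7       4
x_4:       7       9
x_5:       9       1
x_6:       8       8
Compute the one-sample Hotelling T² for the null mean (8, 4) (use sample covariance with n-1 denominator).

Step 1 — sample mean vector:
  mean(A) = (5 + 3 + 7 + 7 + 9 + 8) / 6 = 39/6 = 6.5
  mean(B) = (4 + 8 + 4 + 9 + 1 + 8) / 6 = 34/6 = 5.6667
  x̄ = (6.5, 5.6667),  deviation x̄ - mu_0 = (6.5, 5.6667) - (8, 4) = (-1.5, 1.6667).

Step 2 — sample covariance matrix, S[i,j] = (1/(n-1)) · Σ_k (x_{k,i} - mean_i) · (x_{k,j} - mean_j), divisor n-1 = 5:
  S[A,A] = ((-1.5)·(-1.5) + (-3.5)·(-3.5) + (0.5)·(0.5) + (0.5)·(0.5) + (2.5)·(2.5) + (1.5)·(1.5)) / 5 = 23.5/5 = 4.7
  S[A,B] = ((-1.5)·(-1.6667) + (-3.5)·(2.3333) + (0.5)·(-1.6667) + (0.5)·(3.3333) + (2.5)·(-4.6667) + (1.5)·(2.3333)) / 5 = -13/5 = -2.6
  S[B,B] = ((-1.6667)·(-1.6667) + (2.3333)·(2.3333) + (-1.6667)·(-1.6667) + (3.3333)·(3.3333) + (-4.6667)·(-4.6667) + (2.3333)·(2.3333)) / 5 = 49.3333/5 = 9.8667
  S = [[4.7, -2.6],
 [-2.6, 9.8667]].

Step 3 — invert S. det(S) = 4.7·9.8667 - (-2.6)² = 39.6133.
  S^{-1} = (1/det) · [[d, -b], [-b, a]] = [[0.2491, 0.0656],
 [0.0656, 0.1186]].

Step 4 — quadratic form (x̄ - mu_0)^T · S^{-1} · (x̄ - mu_0):
  S^{-1} · (x̄ - mu_0) = (-0.2642, 0.0993),
  (x̄ - mu_0)^T · [...] = (-1.5)·(-0.2642) + (1.6667)·(0.0993) = 0.5618.

Step 5 — scale by n: T² = 6 · 0.5618 = 3.3709.

T² ≈ 3.3709


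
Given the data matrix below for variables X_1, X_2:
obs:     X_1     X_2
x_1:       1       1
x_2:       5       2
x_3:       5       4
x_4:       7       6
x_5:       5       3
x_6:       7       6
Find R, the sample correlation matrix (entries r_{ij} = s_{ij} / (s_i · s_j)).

Step 1 — column means:
  mean(X_1) = (1 + 5 + 5 + 7 + 5 + 7) / 6 = 30/6 = 5
  mean(X_2) = (1 + 2 + 4 + 6 + 3 + 6) / 6 = 22/6 = 3.6667

Step 2 — sample variances and covariances s[i,j] = (1/(n-1)) · Σ_k (x_{k,i} - mean_i) · (x_{k,j} - mean_j), with n-1 = 5:
  s[X_1,X_1] = ((-4)·(-4) + (0)·(0) + (0)·(0) + (2)·(2) + (0)·(0) + (2)·(2)) / 5 = 24/5 = 4.8
  s[X_1,X_2] = ((-4)·(-2.6667) + (0)·(-1.6667) + (0)·(0.3333) + (2)·(2.3333) + (0)·(-0.6667) + (2)·(2.3333)) / 5 = 20/5 = 4
  s[X_2,X_2] = ((-2.6667)·(-2.6667) + (-1.6667)·(-1.6667) + (0.3333)·(0.3333) + (2.3333)·(2.3333) + (-0.6667)·(-0.6667) + (2.3333)·(2.3333)) / 5 = 21.3333/5 = 4.2667
  Sample standard deviations s_i = √(s[i,i]):
  s(X_1) = √(4.8) = 2.1909
  s(X_2) = √(4.2667) = 2.0656

Step 3 — r_{ij} = s_{ij} / (s_i · s_j):
  r[X_1,X_1] = 1 (diagonal).
  r[X_1,X_2] = 4 / (2.1909 · 2.0656) = 4 / 4.5255 = 0.8839
  r[X_2,X_2] = 1 (diagonal).

R is symmetric with unit diagonal. Assembling:

R = [[1, 0.8839],
 [0.8839, 1]]


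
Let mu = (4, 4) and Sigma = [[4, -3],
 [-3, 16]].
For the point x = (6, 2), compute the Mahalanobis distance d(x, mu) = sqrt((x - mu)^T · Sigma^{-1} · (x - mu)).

Step 1 — centre the observation: (x - mu) = (2, -2).

Step 2 — invert Sigma. det(Sigma) = 4·16 - (-3)² = 55.
  Sigma^{-1} = (1/det) · [[d, -b], [-b, a]] = [[0.2909, 0.0545],
 [0.0545, 0.0727]].

Step 3 — form the quadratic (x - mu)^T · Sigma^{-1} · (x - mu):
  Sigma^{-1} · (x - mu) = (0.4727, -0.0364).
  (x - mu)^T · [Sigma^{-1} · (x - mu)] = (2)·(0.4727) + (-2)·(-0.0364) = 1.0182.

Step 4 — take square root: d = √(1.0182) ≈ 1.009.

d(x, mu) = √(1.0182) ≈ 1.009


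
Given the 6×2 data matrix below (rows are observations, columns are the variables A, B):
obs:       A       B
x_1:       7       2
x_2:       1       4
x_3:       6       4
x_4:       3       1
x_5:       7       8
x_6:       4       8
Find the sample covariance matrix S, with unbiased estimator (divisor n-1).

Step 1 — column means:
  mean(A) = (7 + 1 + 6 + 3 + 7 + 4) / 6 = 28/6 = 4.6667
  mean(B) = (2 + 4 + 4 + 1 + 8 + 8) / 6 = 27/6 = 4.5

Step 2 — sample covariance S[i,j] = (1/(n-1)) · Σ_k (x_{k,i} - mean_i) · (x_{k,j} - mean_j), with n-1 = 5.
  S[A,A] = ((2.3333)·(2.3333) + (-3.6667)·(-3.6667) + (1.3333)·(1.3333) + (-1.6667)·(-1.6667) + (2.3333)·(2.3333) + (-0.6667)·(-0.6667)) / 5 = 29.3333/5 = 5.8667
  S[A,B] = ((2.3333)·(-2.5) + (-3.6667)·(-0.5) + (1.3333)·(-0.5) + (-1.6667)·(-3.5) + (2.3333)·(3.5) + (-0.6667)·(3.5)) / 5 = 7/5 = 1.4
  S[B,B] = ((-2.5)·(-2.5) + (-0.5)·(-0.5) + (-0.5)·(-0.5) + (-3.5)·(-3.5) + (3.5)·(3.5) + (3.5)·(3.5)) / 5 = 43.5/5 = 8.7

S is symmetric (S[j,i] = S[i,j]). Assembling:

S = [[5.8667, 1.4],
 [1.4, 8.7]]


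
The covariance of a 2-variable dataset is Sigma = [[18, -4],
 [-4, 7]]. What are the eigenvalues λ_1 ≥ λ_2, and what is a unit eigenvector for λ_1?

Step 1 — characteristic polynomial of 2×2 Sigma:
  det(Sigma - λI) = λ² - trace · λ + det = 0.
  trace = 18 + 7 = 25, det = 18·7 - (-4)² = 110.
Step 2 — discriminant:
  Δ = trace² - 4·det = 625 - 440 = 185.
Step 3 — eigenvalues:
  λ = (trace ± √Δ)/2 = (25 ± 13.6015)/2,
  λ_1 = 19.3007,  λ_2 = 5.6993.

Step 4 — unit eigenvector for λ_1: solve (Sigma - λ_1 I)v = 0. First row:
  (18 - 19.3007)·v_x + (-4)·v_y = 0, i.e. (-1.3007)·v_x + (-4)·v_y = 0,
  so v ∝ (b, λ_1 - a) = (-4, 1.3007); multiply by -1 so the first entry is positive: u = (4, -1.3007).
  ||u|| = √((4)² + (-1.3007)²) = √(17.6919) ≈ 4.2062,
  v_1 = u/||u|| ≈ (0.951, -0.3092) (||v_1|| = 1).

λ_1 = 19.3007,  λ_2 = 5.6993;  v_1 ≈ (0.951, -0.3092)


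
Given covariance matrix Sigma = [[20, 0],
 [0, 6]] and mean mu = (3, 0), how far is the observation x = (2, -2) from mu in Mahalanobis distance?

Step 1 — centre the observation: (x - mu) = (-1, -2).

Step 2 — invert Sigma. det(Sigma) = 20·6 - (0)² = 120.
  Sigma^{-1} = (1/det) · [[d, -b], [-b, a]] = [[0.05, 0],
 [0, 0.1667]].

Step 3 — form the quadratic (x - mu)^T · Sigma^{-1} · (x - mu):
  Sigma^{-1} · (x - mu) = (-0.05, -0.3333).
  (x - mu)^T · [Sigma^{-1} · (x - mu)] = (-1)·(-0.05) + (-2)·(-0.3333) = 0.7167.

Step 4 — take square root: d = √(0.7167) ≈ 0.8466.

d(x, mu) = √(0.7167) ≈ 0.8466


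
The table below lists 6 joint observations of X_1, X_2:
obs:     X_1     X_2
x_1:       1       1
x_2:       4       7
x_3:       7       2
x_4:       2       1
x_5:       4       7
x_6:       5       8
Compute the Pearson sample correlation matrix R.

Step 1 — column means:
  mean(X_1) = (1 + 4 + 7 + 2 + 4 + 5) / 6 = 23/6 = 3.8333
  mean(X_2) = (1 + 7 + 2 + 1 + 7 + 8) / 6 = 26/6 = 4.3333

Step 2 — sample variances and covariances s[i,j] = (1/(n-1)) · Σ_k (x_{k,i} - mean_i) · (x_{k,j} - mean_j), with n-1 = 5:
  s[X_1,X_1] = ((-2.8333)·(-2.8333) + (0.1667)·(0.1667) + (3.1667)·(3.1667) + (-1.8333)·(-1.8333) + (0.1667)·(0.1667) + (1.1667)·(1.1667)) / 5 = 22.8333/5 = 4.5667
  s[X_1,X_2] = ((-2.8333)·(-3.3333) + (0.1667)·(2.6667) + (3.1667)·(-2.3333) + (-1.8333)·(-3.3333) + (0.1667)·(2.6667) + (1.1667)·(3.6667)) / 5 = 13.3333/5 = 2.6667
  s[X_2,X_2] = ((-3.3333)·(-3.3333) + (2.6667)·(2.6667) + (-2.3333)·(-2.3333) + (-3.3333)·(-3.3333) + (2.6667)·(2.6667) + (3.6667)·(3.6667)) / 5 = 55.3333/5 = 11.0667
  Sample standard deviations s_i = √(s[i,i]):
  s(X_1) = √(4.5667) = 2.137
  s(X_2) = √(11.0667) = 3.3267

Step 3 — r_{ij} = s_{ij} / (s_i · s_j):
  r[X_1,X_1] = 1 (diagonal).
  r[X_1,X_2] = 2.6667 / (2.137 · 3.3267) = 2.6667 / 7.109 = 0.3751
  r[X_2,X_2] = 1 (diagonal).

R is symmetric with unit diagonal. Assembling:

R = [[1, 0.3751],
 [0.3751, 1]]


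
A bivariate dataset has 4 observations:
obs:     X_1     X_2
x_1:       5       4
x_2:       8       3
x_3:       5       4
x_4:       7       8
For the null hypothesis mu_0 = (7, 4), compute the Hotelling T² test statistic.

Step 1 — sample mean vector:
  mean(X_1) = (5 + 8 + 5 + 7) / 4 = 25/4 = 6.25
  mean(X_2) = (4 + 3 + 4 + 8) / 4 = 19/4 = 4.75
  x̄ = (6.25, 4.75),  deviation x̄ - mu_0 = (6.25, 4.75) - (7, 4) = (-0.75, 0.75).

Step 2 — sample covariance matrix, S[i,j] = (1/(n-1)) · Σ_k (x_{k,i} - mean_i) · (x_{k,j} - mean_j), divisor n-1 = 3:
  S[X_1,X_1] = ((-1.25)·(-1.25) + (1.75)·(1.75) + (-1.25)·(-1.25) + (0.75)·(0.75)) / 3 = 6.75/3 = 2.25
  S[X_1,X_2] = ((-1.25)·(-0.75) + (1.75)·(-1.75) + (-1.25)·(-0.75) + (0.75)·(3.25)) / 3 = 1.25/3 = 0.4167
  S[X_2,X_2] = ((-0.75)·(-0.75) + (-1.75)·(-1.75) + (-0.75)·(-0.75) + (3.25)·(3.25)) / 3 = 14.75/3 = 4.9167
  S = [[2.25, 0.4167],
 [0.4167, 4.9167]].

Step 3 — invert S. det(S) = 2.25·4.9167 - (0.4167)² = 10.8889.
  S^{-1} = (1/det) · [[d, -b], [-b, a]] = [[0.4515, -0.0383],
 [-0.0383, 0.2066]].

Step 4 — quadratic form (x̄ - mu_0)^T · S^{-1} · (x̄ - mu_0):
  S^{-1} · (x̄ - mu_0) = (-0.3673, 0.1837),
  (x̄ - mu_0)^T · [...] = (-0.75)·(-0.3673) + (0.75)·(0.1837) = 0.4133.

Step 5 — scale by n: T² = 4 · 0.4133 = 1.6531.

T² ≈ 1.6531


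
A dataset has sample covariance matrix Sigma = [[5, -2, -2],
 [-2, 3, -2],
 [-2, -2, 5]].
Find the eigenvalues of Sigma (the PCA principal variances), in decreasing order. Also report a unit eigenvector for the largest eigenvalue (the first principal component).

Step 1 — characteristic polynomial p(λ) = det(λI - Sigma) = λ³ - tr·λ² + c_1·λ - det, where tr = trace, c_1 = sum of the principal 2×2 minors, det = det(Sigma):
  tr = 5 + 3 + 5 = 13,
  c_1 = (5·3 - (-2)²) + (5·5 - (-2)²) + (3·5 - (-2)²) = 11 + 21 + 11 = 43,
  det = 5·(3·5 - (-2)²) - (-2)·((-2)·5 - (-2)·(-2)) + (-2)·((-2)·(-2) - 3·(-2)) = 5·(11) - (-2)·(-14) + (-2)·(10) = 7.
  So p(λ) = λ³ - 13λ² + 43λ - 7.
Step 2 — look for an integer root (rational root theorem: any rational root is an integer divisor of 7). Testing λ = 7:
  p(7) = 343 - 637 + 301 - 7 = 0  ✓
  Dividing out (λ - 7): p(λ) = (λ - 7)(λ² - 6λ + 1).
Step 3 — remaining eigenvalues from the quadratic λ² - 6λ + 1 = 0:
  Δ = 6² - 4·1 = 36 - 4 = 32,  λ = (6 ± √32)/2 = (6 ± 5.6569)/2 ≈ 5.8284 or 0.1716.
  Sorted: λ_1 = 7,  λ_2 = 5.8284,  λ_3 = 0.1716  (check: sum = 13 = tr ✓).

Step 4 — unit eigenvector for λ_1 = 7: v spans the null space of (Sigma - λ_1 I), whose rows are
  r_1 = (-2, -2, -2),  r_2 = (-2, -4, -2),  r_3 = (-2, -2, -2).
  v is orthogonal to every row, so take v ∝ r_1 × r_2 = ((-2)·(-2) - (-2)·(-4), (-2)·(-2) - (-2)·(-2), (-2)·(-4) - (-2)·(-2)) = (-4, 0, 4).
  Rescale (divide by 4; multiply by -1 so the first nonzero entry is positive): u = (1, 0, -1).
  ||u|| = √((1)² + (0)² + (-1)²) = √(2) ≈ 1.4142,  v_1 = u/||u|| ≈ (0.7071, 0, -0.7071) (||v_1|| = 1).

λ_1 = 7,  λ_2 = 5.8284,  λ_3 = 0.1716;  v_1 ≈ (0.7071, 0, -0.7071)


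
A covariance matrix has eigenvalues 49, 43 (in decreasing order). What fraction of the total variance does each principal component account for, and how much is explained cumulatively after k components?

Step 1 — total variance = trace(Sigma) = Σ λ_i = 49 + 43 = 92.

Step 2 — fraction explained by component i = λ_i / Σ λ:
  PC1: 49/92 = 0.5326
  PC2: 43/92 = 0.4674

Step 3 — cumulative fraction after k components = (λ_1 + ... + λ_k) / Σ λ:
  k = 1: 49/92 = 0.5326
  k = 2: (49 + 43)/92 = 92/92 = 1

Summary (fraction, with percent):

explained: PC1 0.5326 (53.26%), PC2 0.4674 (46.74%);  cumulative: 0.5326, 1


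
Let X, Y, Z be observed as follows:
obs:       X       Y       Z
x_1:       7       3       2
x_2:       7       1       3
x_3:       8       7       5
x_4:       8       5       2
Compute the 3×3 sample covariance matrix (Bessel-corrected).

Step 1 — column means:
  mean(X) = (7 + 7 + 8 + 8) / 4 = 30/4 = 7.5
  mean(Y) = (3 + 1 + 7 + 5) / 4 = 16/4 = 4
  mean(Z) = (2 + 3 + 5 + 2) / 4 = 12/4 = 3

Step 2 — sample covariance S[i,j] = (1/(n-1)) · Σ_k (x_{k,i} - mean_i) · (x_{k,j} - mean_j), with n-1 = 3.
  S[X,X] = ((-0.5)·(-0.5) + (-0.5)·(-0.5) + (0.5)·(0.5) + (0.5)·(0.5)) / 3 = 1/3 = 0.3333
  S[X,Y] = ((-0.5)·(-1) + (-0.5)·(-3) + (0.5)·(3) + (0.5)·(1)) / 3 = 4/3 = 1.3333
  S[X,Z] = ((-0.5)·(-1) + (-0.5)·(0) + (0.5)·(2) + (0.5)·(-1)) / 3 = 1/3 = 0.3333
  S[Y,Y] = ((-1)·(-1) + (-3)·(-3) + (3)·(3) + (1)·(1)) / 3 = 20/3 = 6.6667
  S[Y,Z] = ((-1)·(-1) + (-3)·(0) + (3)·(2) + (1)·(-1)) / 3 = 6/3 = 2
  S[Z,Z] = ((-1)·(-1) + (0)·(0) + (2)·(2) + (-1)·(-1)) / 3 = 6/3 = 2

S is symmetric (S[j,i] = S[i,j]). Assembling:

S = [[0.3333, 1.3333, 0.3333],
 [1.3333, 6.6667, 2],
 [0.3333, 2, 2]]


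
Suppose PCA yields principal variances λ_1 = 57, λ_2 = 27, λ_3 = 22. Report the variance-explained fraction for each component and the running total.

Step 1 — total variance = trace(Sigma) = Σ λ_i = 57 + 27 + 22 = 106.

Step 2 — fraction explained by component i = λ_i / Σ λ:
  PC1: 57/106 = 0.5377
  PC2: 27/106 = 0.2547
  PC3: 22/106 = 0.2075

Step 3 — cumulative fraction after k components = (λ_1 + ... + λ_k) / Σ λ:
  k = 1: 57/106 = 0.5377
  k = 2: (57 + 27)/106 = 84/106 = 0.7925
  k = 3: (57 + 27 + 22)/106 = 106/106 = 1

Summary (fraction, with percent):

explained: PC1 0.5377 (53.77%), PC2 0.2547 (25.47%), PC3 0.2075 (20.75%);  cumulative: 0.5377, 0.7925, 1


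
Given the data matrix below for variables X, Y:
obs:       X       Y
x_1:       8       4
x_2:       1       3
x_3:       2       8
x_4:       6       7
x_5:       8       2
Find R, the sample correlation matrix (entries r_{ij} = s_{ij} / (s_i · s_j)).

Step 1 — column means:
  mean(X) = (8 + 1 + 2 + 6 + 8) / 5 = 25/5 = 5
  mean(Y) = (4 + 3 + 8 + 7 + 2) / 5 = 24/5 = 4.8

Step 2 — sample variances and covariances s[i,j] = (1/(n-1)) · Σ_k (x_{k,i} - mean_i) · (x_{k,j} - mean_j), with n-1 = 4:
  s[X,X] = ((3)·(3) + (-4)·(-4) + (-3)·(-3) + (1)·(1) + (3)·(3)) / 4 = 44/4 = 11
  s[X,Y] = ((3)·(-0.8) + (-4)·(-1.8) + (-3)·(3.2) + (1)·(2.2) + (3)·(-2.8)) / 4 = -11/4 = -2.75
  s[Y,Y] = ((-0.8)·(-0.8) + (-1.8)·(-1.8) + (3.2)·(3.2) + (2.2)·(2.2) + (-2.8)·(-2.8)) / 4 = 26.8/4 = 6.7
  Sample standard deviations s_i = √(s[i,i]):
  s(X) = √(11) = 3.3166
  s(Y) = √(6.7) = 2.5884

Step 3 — r_{ij} = s_{ij} / (s_i · s_j):
  r[X,X] = 1 (diagonal).
  r[X,Y] = -2.75 / (3.3166 · 2.5884) = -2.75 / 8.5849 = -0.3203
  r[Y,Y] = 1 (diagonal).

R is symmetric with unit diagonal. Assembling:

R = [[1, -0.3203],
 [-0.3203, 1]]


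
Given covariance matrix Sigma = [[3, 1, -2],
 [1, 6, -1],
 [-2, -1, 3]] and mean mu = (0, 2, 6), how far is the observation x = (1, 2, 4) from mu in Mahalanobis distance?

Step 1 — centre the observation: (x - mu) = (1, 0, -2).

Step 2 — invert Sigma (cofactor / det for 3×3, or solve directly):
  Sigma^{-1} = [[0.6071, -0.0357, 0.3929],
 [-0.0357, 0.1786, 0.0357],
 [0.3929, 0.0357, 0.6071]].

Step 3 — form the quadratic (x - mu)^T · Sigma^{-1} · (x - mu):
  Sigma^{-1} · (x - mu) = (-0.1786, -0.1071, -0.8214).
  (x - mu)^T · [Sigma^{-1} · (x - mu)] = (1)·(-0.1786) + (0)·(-0.1071) + (-2)·(-0.8214) = 1.4643.

Step 4 — take square root: d = √(1.4643) ≈ 1.2101.

d(x, mu) = √(1.4643) ≈ 1.2101


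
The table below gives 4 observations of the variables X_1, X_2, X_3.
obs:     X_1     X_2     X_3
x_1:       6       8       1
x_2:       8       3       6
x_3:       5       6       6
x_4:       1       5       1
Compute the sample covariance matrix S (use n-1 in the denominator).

Step 1 — column means:
  mean(X_1) = (6 + 8 + 5 + 1) / 4 = 20/4 = 5
  mean(X_2) = (8 + 3 + 6 + 5) / 4 = 22/4 = 5.5
  mean(X_3) = (1 + 6 + 6 + 1) / 4 = 14/4 = 3.5

Step 2 — sample covariance S[i,j] = (1/(n-1)) · Σ_k (x_{k,i} - mean_i) · (x_{k,j} - mean_j), with n-1 = 3.
  S[X_1,X_1] = ((1)·(1) + (3)·(3) + (0)·(0) + (-4)·(-4)) / 3 = 26/3 = 8.6667
  S[X_1,X_2] = ((1)·(2.5) + (3)·(-2.5) + (0)·(0.5) + (-4)·(-0.5)) / 3 = -3/3 = -1
  S[X_1,X_3] = ((1)·(-2.5) + (3)·(2.5) + (0)·(2.5) + (-4)·(-2.5)) / 3 = 15/3 = 5
  S[X_2,X_2] = ((2.5)·(2.5) + (-2.5)·(-2.5) + (0.5)·(0.5) + (-0.5)·(-0.5)) / 3 = 13/3 = 4.3333
  S[X_2,X_3] = ((2.5)·(-2.5) + (-2.5)·(2.5) + (0.5)·(2.5) + (-0.5)·(-2.5)) / 3 = -10/3 = -3.3333
  S[X_3,X_3] = ((-2.5)·(-2.5) + (2.5)·(2.5) + (2.5)·(2.5) + (-2.5)·(-2.5)) / 3 = 25/3 = 8.3333

S is symmetric (S[j,i] = S[i,j]). Assembling:

S = [[8.6667, -1, 5],
 [-1, 4.3333, -3.3333],
 [5, -3.3333, 8.3333]]


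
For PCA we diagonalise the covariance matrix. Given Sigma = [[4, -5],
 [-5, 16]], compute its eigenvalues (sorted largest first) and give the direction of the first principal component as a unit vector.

Step 1 — characteristic polynomial of 2×2 Sigma:
  det(Sigma - λI) = λ² - trace · λ + det = 0.
  trace = 4 + 16 = 20, det = 4·16 - (-5)² = 39.
Step 2 — discriminant:
  Δ = trace² - 4·det = 400 - 156 = 244.
Step 3 — eigenvalues:
  λ = (trace ± √Δ)/2 = (20 ± 15.6205)/2,
  λ_1 = 17.8102,  λ_2 = 2.1898.

Step 4 — unit eigenvector for λ_1: solve (Sigma - λ_1 I)v = 0. First row:
  (4 - 17.8102)·v_x + (-5)·v_y = 0, i.e. (-13.8102)·v_x + (-5)·v_y = 0,
  so v ∝ (b, λ_1 - a) = (-5, 13.8102); multiply by -1 so the first entry is positive: u = (5, -13.8102).
  ||u|| = √((5)² + (-13.8102)²) = √(215.723) ≈ 14.6875,
  v_1 = u/||u|| ≈ (0.3404, -0.9403) (||v_1|| = 1).

λ_1 = 17.8102,  λ_2 = 2.1898;  v_1 ≈ (0.3404, -0.9403)


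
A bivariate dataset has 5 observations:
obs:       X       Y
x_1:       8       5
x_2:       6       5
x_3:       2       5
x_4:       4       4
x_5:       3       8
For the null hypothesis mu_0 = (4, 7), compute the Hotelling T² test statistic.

Step 1 — sample mean vector:
  mean(X) = (8 + 6 + 2 + 4 + 3) / 5 = 23/5 = 4.6
  mean(Y) = (5 + 5 + 5 + 4 + 8) / 5 = 27/5 = 5.4
  x̄ = (4.6, 5.4),  deviation x̄ - mu_0 = (4.6, 5.4) - (4, 7) = (0.6, -1.6).

Step 2 — sample covariance matrix, S[i,j] = (1/(n-1)) · Σ_k (x_{k,i} - mean_i) · (x_{k,j} - mean_j), divisor n-1 = 4:
  S[X,X] = ((3.4)·(3.4) + (1.4)·(1.4) + (-2.6)·(-2.6) + (-0.6)·(-0.6) + (-1.6)·(-1.6)) / 4 = 23.2/4 = 5.8
  S[X,Y] = ((3.4)·(-0.4) + (1.4)·(-0.4) + (-2.6)·(-0.4) + (-0.6)·(-1.4) + (-1.6)·(2.6)) / 4 = -4.2/4 = -1.05
  S[Y,Y] = ((-0.4)·(-0.4) + (-0.4)·(-0.4) + (-0.4)·(-0.4) + (-1.4)·(-1.4) + (2.6)·(2.6)) / 4 = 9.2/4 = 2.3
  S = [[5.8, -1.05],
 [-1.05, 2.3]].

Step 3 — invert S. det(S) = 5.8·2.3 - (-1.05)² = 12.2375.
  S^{-1} = (1/det) · [[d, -b], [-b, a]] = [[0.1879, 0.0858],
 [0.0858, 0.474]].

Step 4 — quadratic form (x̄ - mu_0)^T · S^{-1} · (x̄ - mu_0):
  S^{-1} · (x̄ - mu_0) = (-0.0245, -0.7068),
  (x̄ - mu_0)^T · [...] = (0.6)·(-0.0245) + (-1.6)·(-0.7068) = 1.1162.

Step 5 — scale by n: T² = 5 · 1.1162 = 5.5812.

T² ≈ 5.5812


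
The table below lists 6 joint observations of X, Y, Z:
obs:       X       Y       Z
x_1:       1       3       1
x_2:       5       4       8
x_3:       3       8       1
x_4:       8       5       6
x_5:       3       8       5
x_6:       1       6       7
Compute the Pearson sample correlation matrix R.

Step 1 — column means:
  mean(X) = (1 + 5 + 3 + 8 + 3 + 1) / 6 = 21/6 = 3.5
  mean(Y) = (3 + 4 + 8 + 5 + 8 + 6) / 6 = 34/6 = 5.6667
  mean(Z) = (1 + 8 + 1 + 6 + 5 + 7) / 6 = 28/6 = 4.6667

Step 2 — sample variances and covariances s[i,j] = (1/(n-1)) · Σ_k (x_{k,i} - mean_i) · (x_{k,j} - mean_j), with n-1 = 5:
  s[X,X] = ((-2.5)·(-2.5) + (1.5)·(1.5) + (-0.5)·(-0.5) + (4.5)·(4.5) + (-0.5)·(-0.5) + (-2.5)·(-2.5)) / 5 = 35.5/5 = 7.1
  s[X,Y] = ((-2.5)·(-2.6667) + (1.5)·(-1.6667) + (-0.5)·(2.3333) + (4.5)·(-0.6667) + (-0.5)·(2.3333) + (-2.5)·(0.3333)) / 5 = -2/5 = -0.4
  s[X,Z] = ((-2.5)·(-3.6667) + (1.5)·(3.3333) + (-0.5)·(-3.6667) + (4.5)·(1.3333) + (-0.5)·(0.3333) + (-2.5)·(2.3333)) / 5 = 16/5 = 3.2
  s[Y,Y] = ((-2.6667)·(-2.6667) + (-1.6667)·(-1.6667) + (2.3333)·(2.3333) + (-0.6667)·(-0.6667) + (2.3333)·(2.3333) + (0.3333)·(0.3333)) / 5 = 21.3333/5 = 4.2667
  s[Y,Z] = ((-2.6667)·(-3.6667) + (-1.6667)·(3.3333) + (2.3333)·(-3.6667) + (-0.6667)·(1.3333) + (2.3333)·(0.3333) + (0.3333)·(2.3333)) / 5 = -3.6667/5 = -0.7333
  s[Z,Z] = ((-3.6667)·(-3.6667) + (3.3333)·(3.3333) + (-3.6667)·(-3.6667) + (1.3333)·(1.3333) + (0.3333)·(0.3333) + (2.3333)·(2.3333)) / 5 = 45.3333/5 = 9.0667
  Sample standard deviations s_i = √(s[i,i]):
  s(X) = √(7.1) = 2.6646
  s(Y) = √(4.2667) = 2.0656
  s(Z) = √(9.0667) = 3.0111

Step 3 — r_{ij} = s_{ij} / (s_i · s_j):
  r[X,X] = 1 (diagonal).
  r[X,Y] = -0.4 / (2.6646 · 2.0656) = -0.4 / 5.5039 = -0.0727
  r[X,Z] = 3.2 / (2.6646 · 3.0111) = 3.2 / 8.0233 = 0.3988
  r[Y,Y] = 1 (diagonal).
  r[Y,Z] = -0.7333 / (2.0656 · 3.0111) = -0.7333 / 6.2197 = -0.1179
  r[Z,Z] = 1 (diagonal).

R is symmetric with unit diagonal. Assembling:

R = [[1, -0.0727, 0.3988],
 [-0.0727, 1, -0.1179],
 [0.3988, -0.1179, 1]]
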